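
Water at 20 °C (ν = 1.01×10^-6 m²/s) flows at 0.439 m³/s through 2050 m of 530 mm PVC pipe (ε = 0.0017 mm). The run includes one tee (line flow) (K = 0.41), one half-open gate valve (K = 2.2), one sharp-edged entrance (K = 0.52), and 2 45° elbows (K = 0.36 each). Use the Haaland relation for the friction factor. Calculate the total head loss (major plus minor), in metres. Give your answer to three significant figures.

H_L ≈ 9.80 m

V = 4Q/(πD²) = 1.990 m/s; V²/2g = 0.2018 m
Re = 1.04×10^6, ε/D = 3.21×10^-6 → f = 0.01156 (Haaland)
Major: h_f = f(L/D)·V²/2g = 0.01156·3868·0.2018 = 9.021 m
Minor: ΣK = 3.85; h_m = ΣK·V²/2g = 0.7770 m
Total H_L = 9.021 + 0.7770 = 9.798 m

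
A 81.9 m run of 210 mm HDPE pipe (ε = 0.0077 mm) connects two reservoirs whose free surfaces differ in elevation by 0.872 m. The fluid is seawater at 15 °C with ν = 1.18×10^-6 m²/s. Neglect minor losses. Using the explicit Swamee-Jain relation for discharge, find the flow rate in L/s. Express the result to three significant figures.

Swamee-Jain (Type II): Q = -0.965·√(gD⁵h_f/L)·ln[ε/(3.7D) + √(3.17ν²L/(gD³h_f))]
√(gD⁵h_f/L) = √(9.81·0.210⁵·0.872/81.9) = 0.006531
ε/(3.7D) = 9.91×10^-6; √(3.17ν²L/(gD³h_f)) = 6.76×10^-5
Q = -0.965·0.006531·ln(7.746×10^-5) = 0.05966 m³/s
Check: V = 1.72 m/s, Re = 3.07×10^5, f = 0.01474, h_f = 0.869 m ≈ 0.872 m ✓

Q ≈ 59.7 L/s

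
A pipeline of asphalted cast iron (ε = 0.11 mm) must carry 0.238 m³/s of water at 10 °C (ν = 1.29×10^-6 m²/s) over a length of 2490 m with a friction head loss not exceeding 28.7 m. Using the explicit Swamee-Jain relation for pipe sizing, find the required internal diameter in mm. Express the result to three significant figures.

D ≈ 371 mm

Swamee-Jain (Type III): D = 0.66·[ε^1.25·(LQ²/(gh_f))^4.75 + ν·Q^9.4·(L/(gh_f))^5.2]^0.04
LQ²/(gh_f) = 0.5010; L/(gh_f) = 8.844
Term 1 = ε^1.25·(…)^4.75 = 4.22×10^-7; Term 2 = ν·Q^9.4·(…)^5.2 = 1.49×10^-7
D = 0.66·(4.22×10^-7 + 1.49×10^-7)^0.04 = 0.3714 m = 371 mm
Check: V = 2.20 m/s, Re = 6.33×10^5, f = 0.01610, h_f = 26.6 m ≈ 28.7 m ✓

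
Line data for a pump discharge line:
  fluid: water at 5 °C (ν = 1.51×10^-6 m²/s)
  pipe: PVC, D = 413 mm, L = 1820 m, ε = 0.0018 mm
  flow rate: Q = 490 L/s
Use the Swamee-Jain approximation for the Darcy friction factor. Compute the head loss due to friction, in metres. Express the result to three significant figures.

V = 4Q/(πD²) = 4·0.490/(π·0.413²) = 3.658 m/s
Re = VD/ν = 3.658·0.413/1.51×10^-6 = 1.00×10^6 → turbulent
ε/D = 0.0018/413 = 4.36×10^-6
Swamee-Jain: f = 0.01172
h_f = f(L/D)V²/(2g) = 0.01172·(1820/0.413)·3.658²/(2·9.81) = 35.20 m

h_f ≈ 35.2 m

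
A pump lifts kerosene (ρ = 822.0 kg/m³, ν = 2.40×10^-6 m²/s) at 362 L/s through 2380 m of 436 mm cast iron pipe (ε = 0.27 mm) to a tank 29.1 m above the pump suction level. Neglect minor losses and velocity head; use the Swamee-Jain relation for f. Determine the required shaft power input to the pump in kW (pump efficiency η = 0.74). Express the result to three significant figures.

V = 4Q/(πD²) = 2.425 m/s; Re = 4.40×10^5; ε/D = 6.19×10^-4; f = 0.01859
h_f = f(L/D)V²/2g = 30.41 m
Total head H = z + h_f = 29.1 + 30.41 = 59.51 m
P_hyd = ρgQH = 822.0·9.81·0.362·59.51 = 173.7 kW
P_shaft = P_hyd/η = 173.7/0.74 = 234.7 kW

P_shaft ≈ 235 kW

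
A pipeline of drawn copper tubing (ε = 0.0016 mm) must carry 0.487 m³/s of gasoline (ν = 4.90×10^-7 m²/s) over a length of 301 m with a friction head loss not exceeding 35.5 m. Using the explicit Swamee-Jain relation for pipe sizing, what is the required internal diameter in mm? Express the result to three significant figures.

D ≈ 274 mm

Swamee-Jain (Type III): D = 0.66·[ε^1.25·(LQ²/(gh_f))^4.75 + ν·Q^9.4·(L/(gh_f))^5.2]^0.04
LQ²/(gh_f) = 0.2050; L/(gh_f) = 0.8643
Term 1 = ε^1.25·(…)^4.75 = 3.06×10^-11; Term 2 = ν·Q^9.4·(…)^5.2 = 2.65×10^-10
D = 0.66·(3.06×10^-11 + 2.65×10^-10)^0.04 = 0.2744 m = 274 mm
Check: V = 8.24 m/s, Re = 4.61×10^6, f = 0.009486, h_f = 36.0 m ≈ 35.5 m ✓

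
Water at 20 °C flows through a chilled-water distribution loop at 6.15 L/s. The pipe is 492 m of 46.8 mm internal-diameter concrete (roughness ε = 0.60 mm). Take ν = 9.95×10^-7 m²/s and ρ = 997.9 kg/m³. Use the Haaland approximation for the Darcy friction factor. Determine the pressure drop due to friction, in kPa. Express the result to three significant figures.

Δp ≈ 2790 kPa

V = 4Q/(πD²) = 4·0.00615/(π·0.0468²) = 3.575 m/s
Re = VD/ν = 3.575·0.0468/9.95×10^-7 = 1.68×10^5 → turbulent
ε/D = 0.60/46.8 = 0.0128
Haaland: f = 0.04167
h_f = f(L/D)V²/(2g) = 0.04167·(492/0.0468)·3.575²/(2·9.81) = 285.4 m
Δp = ρg·h_f = 997.9·9.81·285.4 = 2794 kPa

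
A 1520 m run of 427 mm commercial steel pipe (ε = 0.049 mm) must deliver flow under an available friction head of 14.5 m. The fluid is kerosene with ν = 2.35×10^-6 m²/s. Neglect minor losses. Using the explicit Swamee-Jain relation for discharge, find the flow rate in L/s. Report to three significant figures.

Swamee-Jain (Type II): Q = -0.965·√(gD⁵h_f/L)·ln[ε/(3.7D) + √(3.17ν²L/(gD³h_f))]
√(gD⁵h_f/L) = √(9.81·0.427⁵·14.5/1520) = 0.03645
ε/(3.7D) = 3.10×10^-5; √(3.17ν²L/(gD³h_f)) = 4.90×10^-5
Q = -0.965·0.03645·ln(8.003×10^-5) = 0.3318 m³/s
Check: V = 2.32 m/s, Re = 4.21×10^5, f = 0.01493, h_f = 14.5 m ≈ 14.5 m ✓

Q ≈ 332 L/s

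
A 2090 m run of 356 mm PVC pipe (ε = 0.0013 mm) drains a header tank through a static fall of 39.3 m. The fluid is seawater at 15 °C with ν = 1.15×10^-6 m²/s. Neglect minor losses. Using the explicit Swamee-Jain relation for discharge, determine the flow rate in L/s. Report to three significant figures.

Swamee-Jain (Type II): Q = -0.965·√(gD⁵h_f/L)·ln[ε/(3.7D) + √(3.17ν²L/(gD³h_f))]
√(gD⁵h_f/L) = √(9.81·0.356⁵·39.3/2090) = 0.03248
ε/(3.7D) = 9.87×10^-7; √(3.17ν²L/(gD³h_f)) = 2.24×10^-5
Q = -0.965·0.03248·ln(2.343×10^-5) = 0.3341 m³/s
Check: V = 3.36 m/s, Re = 1.04×10^6, f = 0.01163, h_f = 39.2 m ≈ 39.3 m ✓

Q ≈ 334 L/s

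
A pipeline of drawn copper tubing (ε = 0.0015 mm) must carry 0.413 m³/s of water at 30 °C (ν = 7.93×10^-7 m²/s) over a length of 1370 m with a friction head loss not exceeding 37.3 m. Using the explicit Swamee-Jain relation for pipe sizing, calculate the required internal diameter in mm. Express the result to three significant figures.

Swamee-Jain (Type III): D = 0.66·[ε^1.25·(LQ²/(gh_f))^4.75 + ν·Q^9.4·(L/(gh_f))^5.2]^0.04
LQ²/(gh_f) = 0.6386; L/(gh_f) = 3.744
Term 1 = ε^1.25·(…)^4.75 = 6.24×10^-9; Term 2 = ν·Q^9.4·(…)^5.2 = 1.86×10^-7
D = 0.66·(6.24×10^-9 + 1.86×10^-7)^0.04 = 0.3556 m = 356 mm
Check: V = 4.16 m/s, Re = 1.86×10^6, f = 0.01064, h_f = 36.1 m ≈ 37.3 m ✓

D ≈ 356 mm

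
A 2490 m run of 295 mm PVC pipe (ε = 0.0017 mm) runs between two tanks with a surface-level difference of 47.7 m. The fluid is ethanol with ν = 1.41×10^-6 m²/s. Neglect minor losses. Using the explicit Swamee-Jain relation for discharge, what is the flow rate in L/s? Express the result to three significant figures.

Swamee-Jain (Type II): Q = -0.965·√(gD⁵h_f/L)·ln[ε/(3.7D) + √(3.17ν²L/(gD³h_f))]
√(gD⁵h_f/L) = √(9.81·0.295⁵·47.7/2490) = 0.02049
ε/(3.7D) = 1.56×10^-6; √(3.17ν²L/(gD³h_f)) = 3.61×10^-5
Q = -0.965·0.02049·ln(3.770×10^-5) = 0.2014 m³/s
Check: V = 2.95 m/s, Re = 6.17×10^5, f = 0.01272, h_f = 47.5 m ≈ 47.7 m ✓

Q ≈ 201 L/s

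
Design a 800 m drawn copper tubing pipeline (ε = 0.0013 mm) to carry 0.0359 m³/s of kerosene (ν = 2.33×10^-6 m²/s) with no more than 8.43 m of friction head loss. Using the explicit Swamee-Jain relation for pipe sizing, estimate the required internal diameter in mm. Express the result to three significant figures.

D ≈ 180 mm

Swamee-Jain (Type III): D = 0.66·[ε^1.25·(LQ²/(gh_f))^4.75 + ν·Q^9.4·(L/(gh_f))^5.2]^0.04
LQ²/(gh_f) = 0.01247; L/(gh_f) = 9.674
Term 1 = ε^1.25·(…)^4.75 = 3.96×10^-17; Term 2 = ν·Q^9.4·(…)^5.2 = 8.13×10^-15
D = 0.66·(3.96×10^-17 + 8.13×10^-15)^0.04 = 0.1803 m = 180 mm
Check: V = 1.41 m/s, Re = 1.09×10^5, f = 0.01760, h_f = 7.86 m ≈ 8.43 m ✓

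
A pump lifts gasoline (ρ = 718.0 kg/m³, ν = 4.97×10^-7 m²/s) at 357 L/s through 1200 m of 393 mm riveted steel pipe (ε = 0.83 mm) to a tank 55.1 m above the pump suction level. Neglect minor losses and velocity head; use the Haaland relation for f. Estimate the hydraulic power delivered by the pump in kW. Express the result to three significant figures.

P_hyd ≈ 219 kW

V = 4Q/(πD²) = 2.943 m/s; Re = 2.33×10^6; ε/D = 0.00211; f = 0.02388
h_f = f(L/D)V²/2g = 32.19 m
Total head H = z + h_f = 55.1 + 32.19 = 87.29 m
P_hyd = ρgQH = 718.0·9.81·0.357·87.29 = 219.5 kW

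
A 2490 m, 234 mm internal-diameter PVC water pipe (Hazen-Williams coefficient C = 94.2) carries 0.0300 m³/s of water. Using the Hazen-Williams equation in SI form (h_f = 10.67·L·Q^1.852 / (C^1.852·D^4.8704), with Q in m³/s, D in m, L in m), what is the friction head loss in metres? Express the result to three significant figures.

h_f = 10.67·2490·0.0300^1.852 / (94.2^1.852·0.234^4.8704) = 10.48 m

h_f ≈ 10.5 m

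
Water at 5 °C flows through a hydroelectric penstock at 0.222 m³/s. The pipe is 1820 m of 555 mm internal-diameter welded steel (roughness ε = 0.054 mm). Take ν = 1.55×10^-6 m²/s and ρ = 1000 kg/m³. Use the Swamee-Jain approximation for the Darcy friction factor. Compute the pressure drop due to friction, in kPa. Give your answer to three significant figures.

Δp ≈ 21.0 kPa

V = 4Q/(πD²) = 4·0.222/(π·0.555²) = 0.9177 m/s
Re = VD/ν = 0.9177·0.555/1.55×10^-6 = 3.29×10^5 → turbulent
ε/D = 0.054/555 = 9.73×10^-5
Swamee-Jain: f = 0.01522
h_f = f(L/D)V²/(2g) = 0.01522·(1820/0.555)·0.9177²/(2·9.81) = 2.142 m
Δp = ρg·h_f = 1000·9.81·2.142 = 21.01 kPa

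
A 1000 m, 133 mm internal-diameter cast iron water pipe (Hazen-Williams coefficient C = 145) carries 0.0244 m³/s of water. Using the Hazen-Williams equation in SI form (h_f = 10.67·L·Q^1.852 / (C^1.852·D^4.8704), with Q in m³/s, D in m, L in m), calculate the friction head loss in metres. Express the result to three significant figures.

h_f = 10.67·1000·0.0244^1.852 / (145^1.852·0.133^4.8704) = 20.23 m

h_f ≈ 20.2 m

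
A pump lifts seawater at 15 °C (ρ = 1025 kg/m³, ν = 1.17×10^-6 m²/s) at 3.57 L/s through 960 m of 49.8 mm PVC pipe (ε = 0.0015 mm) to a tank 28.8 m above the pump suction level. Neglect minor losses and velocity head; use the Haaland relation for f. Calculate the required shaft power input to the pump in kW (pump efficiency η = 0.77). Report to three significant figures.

V = 4Q/(πD²) = 1.833 m/s; Re = 7.80×10^4; ε/D = 3.01×10^-5; f = 0.01889
h_f = f(L/D)V²/2g = 62.34 m
Total head H = z + h_f = 28.8 + 62.34 = 91.14 m
P_hyd = ρgQH = 1025·9.81·0.00357·91.14 = 3.272 kW
P_shaft = P_hyd/η = 3.272/0.77 = 4.249 kW

P_shaft ≈ 4.25 kW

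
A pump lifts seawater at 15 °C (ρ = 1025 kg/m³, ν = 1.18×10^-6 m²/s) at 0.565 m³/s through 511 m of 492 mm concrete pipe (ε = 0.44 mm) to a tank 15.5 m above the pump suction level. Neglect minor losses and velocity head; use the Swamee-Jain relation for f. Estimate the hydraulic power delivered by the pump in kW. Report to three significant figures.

P_hyd ≈ 140 kW

V = 4Q/(πD²) = 2.972 m/s; Re = 1.24×10^6; ε/D = 8.94×10^-4; f = 0.01946
h_f = f(L/D)V²/2g = 9.099 m
Total head H = z + h_f = 15.5 + 9.099 = 24.60 m
P_hyd = ρgQH = 1025·9.81·0.565·24.60 = 139.8 kW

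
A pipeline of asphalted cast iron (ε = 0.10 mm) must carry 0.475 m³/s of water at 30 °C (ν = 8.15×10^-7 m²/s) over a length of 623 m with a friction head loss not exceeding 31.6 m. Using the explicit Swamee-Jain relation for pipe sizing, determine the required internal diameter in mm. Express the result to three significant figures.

Swamee-Jain (Type III): D = 0.66·[ε^1.25·(LQ²/(gh_f))^4.75 + ν·Q^9.4·(L/(gh_f))^5.2]^0.04
LQ²/(gh_f) = 0.4534; L/(gh_f) = 2.010
Term 1 = ε^1.25·(…)^4.75 = 2.34×10^-7; Term 2 = ν·Q^9.4·(…)^5.2 = 2.81×10^-8
D = 0.66·(2.34×10^-7 + 2.81×10^-8)^0.04 = 0.3600 m = 360 mm
Check: V = 4.67 m/s, Re = 2.06×10^6, f = 0.01516, h_f = 29.1 m ≈ 31.6 m ✓

D ≈ 360 mm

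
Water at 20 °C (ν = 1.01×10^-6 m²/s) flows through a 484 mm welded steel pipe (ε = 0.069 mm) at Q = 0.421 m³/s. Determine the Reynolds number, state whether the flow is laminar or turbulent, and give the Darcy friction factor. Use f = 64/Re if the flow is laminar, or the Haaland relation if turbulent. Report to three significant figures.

Re ≈ 1.10×10^6; turbulent; f ≈ 0.0138

V = 4Q/(πD²) = 2.288 m/s
Re = VD/ν = 2.288·0.484/1.01×10^-6 = 1.10×10^6
Re > 4000 → turbulent; ε/D = 1.43×10^-4
Haaland: f = 0.01383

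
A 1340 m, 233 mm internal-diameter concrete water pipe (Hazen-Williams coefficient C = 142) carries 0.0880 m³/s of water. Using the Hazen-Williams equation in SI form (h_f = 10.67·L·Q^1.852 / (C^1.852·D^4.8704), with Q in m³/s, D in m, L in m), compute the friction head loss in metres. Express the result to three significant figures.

h_f = 10.67·1340·0.0880^1.852 / (142^1.852·0.233^4.8704) = 19.75 m

h_f ≈ 19.8 m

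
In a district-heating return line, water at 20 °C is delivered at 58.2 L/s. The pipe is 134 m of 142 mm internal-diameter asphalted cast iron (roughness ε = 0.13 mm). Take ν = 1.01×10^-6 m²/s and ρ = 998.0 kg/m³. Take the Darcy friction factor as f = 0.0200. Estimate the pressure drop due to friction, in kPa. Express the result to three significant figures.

Δp ≈ 127 kPa

V = 4Q/(πD²) = 4·0.0582/(π·0.142²) = 3.675 m/s
h_f = f(L/D)V²/(2g) = 0.02000·(134/0.142)·3.675²/(2·9.81) = 12.99 m
Δp = ρg·h_f = 998.0·9.81·12.99 = 127.2 kPa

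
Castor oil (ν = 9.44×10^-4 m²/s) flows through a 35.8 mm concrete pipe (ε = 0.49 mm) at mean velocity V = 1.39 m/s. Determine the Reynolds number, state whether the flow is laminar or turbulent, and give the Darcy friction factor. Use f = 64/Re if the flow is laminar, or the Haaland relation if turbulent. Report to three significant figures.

Re = VD/ν = 1.390·0.0358/9.44×10^-4 = 52.7
Re < 2300 → laminar → f = 64/Re = 1.214

Re ≈ 52.7; laminar; f = 64/Re ≈ 1.21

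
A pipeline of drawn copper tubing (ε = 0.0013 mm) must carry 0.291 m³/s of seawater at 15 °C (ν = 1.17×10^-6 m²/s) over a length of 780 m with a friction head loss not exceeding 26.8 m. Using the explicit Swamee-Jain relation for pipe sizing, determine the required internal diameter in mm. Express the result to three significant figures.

Swamee-Jain (Type III): D = 0.66·[ε^1.25·(LQ²/(gh_f))^4.75 + ν·Q^9.4·(L/(gh_f))^5.2]^0.04
LQ²/(gh_f) = 0.2512; L/(gh_f) = 2.967
Term 1 = ε^1.25·(…)^4.75 = 6.21×10^-11; Term 2 = ν·Q^9.4·(…)^5.2 = 3.05×10^-9
D = 0.66·(6.21×10^-11 + 3.05×10^-9)^0.04 = 0.3015 m = 301 mm
Check: V = 4.08 m/s, Re = 1.05×10^6, f = 0.01162, h_f = 25.5 m ≈ 26.8 m ✓

D ≈ 301 mm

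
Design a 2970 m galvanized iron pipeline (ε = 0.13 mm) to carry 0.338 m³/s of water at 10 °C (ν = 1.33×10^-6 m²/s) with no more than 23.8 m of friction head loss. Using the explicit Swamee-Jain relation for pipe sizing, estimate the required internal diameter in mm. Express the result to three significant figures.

D ≈ 458 mm

Swamee-Jain (Type III): D = 0.66·[ε^1.25·(LQ²/(gh_f))^4.75 + ν·Q^9.4·(L/(gh_f))^5.2]^0.04
LQ²/(gh_f) = 1.453; L/(gh_f) = 12.72
Term 1 = ε^1.25·(…)^4.75 = 8.20×10^-5; Term 2 = ν·Q^9.4·(…)^5.2 = 2.75×10^-5
D = 0.66·(8.20×10^-5 + 2.75×10^-5)^0.04 = 0.4583 m = 458 mm
Check: V = 2.05 m/s, Re = 7.06×10^5, f = 0.01589, h_f = 22.0 m ≈ 23.8 m ✓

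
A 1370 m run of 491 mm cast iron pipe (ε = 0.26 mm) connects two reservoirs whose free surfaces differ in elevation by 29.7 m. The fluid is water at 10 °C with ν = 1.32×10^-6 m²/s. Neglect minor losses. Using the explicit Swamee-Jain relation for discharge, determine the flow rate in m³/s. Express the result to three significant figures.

Q ≈ 0.658 m³/s

Swamee-Jain (Type II): Q = -0.965·√(gD⁵h_f/L)·ln[ε/(3.7D) + √(3.17ν²L/(gD³h_f))]
√(gD⁵h_f/L) = √(9.81·0.491⁵·29.7/1370) = 0.07790
ε/(3.7D) = 1.43×10^-4; √(3.17ν²L/(gD³h_f)) = 1.48×10^-5
Q = -0.965·0.07790·ln(1.579×10^-4) = 0.6580 m³/s
Check: V = 3.48 m/s, Re = 1.29×10^6, f = 0.01738, h_f = 29.9 m ≈ 29.7 m ✓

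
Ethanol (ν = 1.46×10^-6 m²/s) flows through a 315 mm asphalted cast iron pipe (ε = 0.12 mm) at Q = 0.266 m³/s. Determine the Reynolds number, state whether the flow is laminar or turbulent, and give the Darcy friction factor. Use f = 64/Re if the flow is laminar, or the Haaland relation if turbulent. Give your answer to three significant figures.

V = 4Q/(πD²) = 3.413 m/s
Re = VD/ν = 3.413·0.315/1.46×10^-6 = 7.36×10^5
Re > 4000 → turbulent; ε/D = 3.81×10^-4
Haaland: f = 0.01647

Re ≈ 7.36×10^5; turbulent; f ≈ 0.0165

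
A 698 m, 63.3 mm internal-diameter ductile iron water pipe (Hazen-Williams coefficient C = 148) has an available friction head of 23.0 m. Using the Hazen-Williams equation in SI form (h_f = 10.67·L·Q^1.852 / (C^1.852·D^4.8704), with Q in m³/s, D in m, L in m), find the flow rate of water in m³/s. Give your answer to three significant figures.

Q ≈ 0.00460 m³/s

Rearranging: Q = [h_f·C^1.852·D^4.8704 / (10.67·L)]^(1/1.852)
Q = [23.0·148^1.852·0.0633^4.8704 / (10.67·698)]^0.540 = 0.004600 m³/s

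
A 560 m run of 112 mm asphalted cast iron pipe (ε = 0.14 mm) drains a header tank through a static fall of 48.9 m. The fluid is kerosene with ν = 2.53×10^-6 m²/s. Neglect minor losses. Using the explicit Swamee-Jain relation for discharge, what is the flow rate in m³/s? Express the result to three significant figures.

Q ≈ 0.0287 m³/s

Swamee-Jain (Type II): Q = -0.965·√(gD⁵h_f/L)·ln[ε/(3.7D) + √(3.17ν²L/(gD³h_f))]
√(gD⁵h_f/L) = √(9.81·0.112⁵·48.9/560) = 0.003885
ε/(3.7D) = 3.38×10^-4; √(3.17ν²L/(gD³h_f)) = 1.30×10^-4
Q = -0.965·0.003885·ln(4.677×10^-4) = 0.02875 m³/s
Check: V = 2.92 m/s, Re = 1.29×10^5, f = 0.02272, h_f = 49.3 m ≈ 48.9 m ✓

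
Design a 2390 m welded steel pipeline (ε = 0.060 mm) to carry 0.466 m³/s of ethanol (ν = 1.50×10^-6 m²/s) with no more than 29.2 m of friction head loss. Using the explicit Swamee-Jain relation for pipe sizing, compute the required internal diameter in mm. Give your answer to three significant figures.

Swamee-Jain (Type III): D = 0.66·[ε^1.25·(LQ²/(gh_f))^4.75 + ν·Q^9.4·(L/(gh_f))^5.2]^0.04
LQ²/(gh_f) = 1.812; L/(gh_f) = 8.343
Term 1 = ε^1.25·(…)^4.75 = 8.89×10^-5; Term 2 = ν·Q^9.4·(…)^5.2 = 7.08×10^-5
D = 0.66·(8.89×10^-5 + 7.08×10^-5)^0.04 = 0.4652 m = 465 mm
Check: V = 2.74 m/s, Re = 8.50×10^5, f = 0.01409, h_f = 27.7 m ≈ 29.2 m ✓

D ≈ 465 mm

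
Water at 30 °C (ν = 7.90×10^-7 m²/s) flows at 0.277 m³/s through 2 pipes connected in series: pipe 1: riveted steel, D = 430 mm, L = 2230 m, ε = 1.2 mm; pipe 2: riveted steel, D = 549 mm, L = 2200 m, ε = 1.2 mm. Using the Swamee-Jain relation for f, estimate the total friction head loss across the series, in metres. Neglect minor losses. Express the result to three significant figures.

Pipe 1: V = 1.907 m/s, Re = 1.04×10^6, ε/D = 0.00279, f = 0.02585, h_1 = f(L/D)V²/2g = 24.86 m
Pipe 2: V = 1.170 m/s, Re = 8.13×10^5, ε/D = 0.00219, f = 0.02428, h_2 = f(L/D)V²/2g = 6.790 m
Series → Q common, losses add: H = Σh = 31.65 m

H ≈ 31.6 m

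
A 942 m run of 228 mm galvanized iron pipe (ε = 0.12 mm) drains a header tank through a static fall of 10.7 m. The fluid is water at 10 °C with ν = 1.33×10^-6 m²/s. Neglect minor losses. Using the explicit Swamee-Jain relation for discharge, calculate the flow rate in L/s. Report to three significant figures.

Swamee-Jain (Type II): Q = -0.965·√(gD⁵h_f/L)·ln[ε/(3.7D) + √(3.17ν²L/(gD³h_f))]
√(gD⁵h_f/L) = √(9.81·0.228⁵·10.7/942) = 0.008286
ε/(3.7D) = 1.42×10^-4; √(3.17ν²L/(gD³h_f)) = 6.52×10^-5
Q = -0.965·0.008286·ln(2.074×10^-4) = 0.06781 m³/s
Check: V = 1.66 m/s, Re = 2.85×10^5, f = 0.01855, h_f = 10.8 m ≈ 10.7 m ✓

Q ≈ 67.8 L/s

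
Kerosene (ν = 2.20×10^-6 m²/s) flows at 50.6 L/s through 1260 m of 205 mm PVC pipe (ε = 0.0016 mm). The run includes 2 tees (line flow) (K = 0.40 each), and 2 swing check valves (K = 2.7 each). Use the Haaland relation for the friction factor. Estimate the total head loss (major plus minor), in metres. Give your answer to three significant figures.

H_L ≈ 13.0 m

V = 4Q/(πD²) = 1.533 m/s; V²/2g = 0.1198 m
Re = 1.43×10^5, ε/D = 7.80×10^-6 → f = 0.01660 (Haaland)
Major: h_f = f(L/D)·V²/2g = 0.01660·6146·0.1198 = 12.22 m
Minor: ΣK = 6.20; h_m = ΣK·V²/2g = 0.7427 m
Total H_L = 12.22 + 0.7427 = 12.97 m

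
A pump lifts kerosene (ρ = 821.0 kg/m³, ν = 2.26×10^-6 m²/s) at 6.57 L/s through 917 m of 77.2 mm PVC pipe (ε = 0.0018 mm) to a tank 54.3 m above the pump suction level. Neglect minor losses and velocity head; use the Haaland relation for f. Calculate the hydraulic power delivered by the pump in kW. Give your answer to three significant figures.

P_hyd ≈ 4.20 kW

V = 4Q/(πD²) = 1.404 m/s; Re = 4.79×10^4; ε/D = 2.33×10^-5; f = 0.02097
h_f = f(L/D)V²/2g = 25.01 m
Total head H = z + h_f = 54.3 + 25.01 = 79.31 m
P_hyd = ρgQH = 821.0·9.81·0.00657·79.31 = 4.196 kW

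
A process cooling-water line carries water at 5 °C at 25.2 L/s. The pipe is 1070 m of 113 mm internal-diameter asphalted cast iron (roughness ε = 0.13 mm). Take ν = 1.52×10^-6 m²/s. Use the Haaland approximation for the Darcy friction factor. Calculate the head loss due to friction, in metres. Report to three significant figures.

h_f ≈ 65.7 m

V = 4Q/(πD²) = 4·0.0252/(π·0.113²) = 2.513 m/s
Re = VD/ν = 2.513·0.113/1.52×10^-6 = 1.87×10^5 → turbulent
ε/D = 0.13/113 = 0.00115
Haaland: f = 0.02157
h_f = f(L/D)V²/(2g) = 0.02157·(1070/0.113)·2.513²/(2·9.81) = 65.72 m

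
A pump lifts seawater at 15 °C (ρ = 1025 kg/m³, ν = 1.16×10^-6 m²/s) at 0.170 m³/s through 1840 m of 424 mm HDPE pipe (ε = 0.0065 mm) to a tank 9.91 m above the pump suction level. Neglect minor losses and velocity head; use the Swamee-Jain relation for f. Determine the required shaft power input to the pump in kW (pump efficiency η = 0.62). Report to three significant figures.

V = 4Q/(πD²) = 1.204 m/s; Re = 4.40×10^5; ε/D = 1.53×10^-5; f = 0.01362
h_f = f(L/D)V²/2g = 4.367 m
Total head H = z + h_f = 9.91 + 4.367 = 14.28 m
P_hyd = ρgQH = 1025·9.81·0.170·14.28 = 24.41 kW
P_shaft = P_hyd/η = 24.41/0.62 = 39.36 kW

P_shaft ≈ 39.4 kW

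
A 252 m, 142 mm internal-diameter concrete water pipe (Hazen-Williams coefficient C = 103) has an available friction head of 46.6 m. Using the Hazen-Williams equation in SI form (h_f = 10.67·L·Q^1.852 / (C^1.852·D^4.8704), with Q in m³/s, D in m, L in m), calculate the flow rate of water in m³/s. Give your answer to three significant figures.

Rearranging: Q = [h_f·C^1.852·D^4.8704 / (10.67·L)]^(1/1.852)
Q = [46.6·103^1.852·0.142^4.8704 / (10.67·252)]^0.540 = 0.06801 m³/s

Q ≈ 0.0680 m³/s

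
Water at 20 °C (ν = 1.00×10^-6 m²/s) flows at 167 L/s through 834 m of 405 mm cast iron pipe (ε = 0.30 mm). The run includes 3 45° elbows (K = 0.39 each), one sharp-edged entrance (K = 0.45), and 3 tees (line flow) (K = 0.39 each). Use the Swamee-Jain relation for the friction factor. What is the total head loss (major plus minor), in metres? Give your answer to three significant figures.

V = 4Q/(πD²) = 1.296 m/s; V²/2g = 0.08565 m
Re = 5.25×10^5, ε/D = 7.41×10^-4 → f = 0.01910 (Swamee-Jain)
Major: h_f = f(L/D)·V²/2g = 0.01910·2059·0.08565 = 3.369 m
Minor: ΣK = 2.79; h_m = ΣK·V²/2g = 0.2390 m
Total H_L = 3.369 + 0.2390 = 3.608 m

H_L ≈ 3.61 m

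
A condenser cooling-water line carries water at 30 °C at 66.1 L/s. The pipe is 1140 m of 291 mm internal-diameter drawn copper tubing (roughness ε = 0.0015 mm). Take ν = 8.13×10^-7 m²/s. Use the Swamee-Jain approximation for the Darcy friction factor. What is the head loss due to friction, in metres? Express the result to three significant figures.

h_f ≈ 2.76 m

V = 4Q/(πD²) = 4·0.0661/(π·0.291²) = 0.9939 m/s
Re = VD/ν = 0.9939·0.291/8.13×10^-7 = 3.56×10^5 → turbulent
ε/D = 0.0015/291 = 5.15×10^-6
Swamee-Jain: f = 0.01399
h_f = f(L/D)V²/(2g) = 0.01399·(1140/0.291)·0.9939²/(2·9.81) = 2.760 m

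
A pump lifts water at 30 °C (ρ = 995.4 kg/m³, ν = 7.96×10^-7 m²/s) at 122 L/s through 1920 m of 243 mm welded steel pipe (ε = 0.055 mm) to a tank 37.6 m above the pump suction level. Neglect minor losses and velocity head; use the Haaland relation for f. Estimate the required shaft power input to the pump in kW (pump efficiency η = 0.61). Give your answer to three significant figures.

P_shaft ≈ 155 kW

V = 4Q/(πD²) = 2.631 m/s; Re = 8.03×10^5; ε/D = 2.26×10^-4; f = 0.01505
h_f = f(L/D)V²/2g = 41.95 m
Total head H = z + h_f = 37.6 + 41.95 = 79.55 m
P_hyd = ρgQH = 995.4·9.81·0.122·79.55 = 94.77 kW
P_shaft = P_hyd/η = 94.77/0.61 = 155.4 kW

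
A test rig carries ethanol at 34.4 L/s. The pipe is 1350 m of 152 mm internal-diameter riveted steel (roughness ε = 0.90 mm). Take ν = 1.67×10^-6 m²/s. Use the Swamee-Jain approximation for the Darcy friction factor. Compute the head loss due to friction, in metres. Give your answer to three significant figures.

h_f ≈ 53.1 m

V = 4Q/(πD²) = 4·0.0344/(π·0.152²) = 1.896 m/s
Re = VD/ν = 1.896·0.152/1.67×10^-6 = 1.73×10^5 → turbulent
ε/D = 0.90/152 = 0.00592
Swamee-Jain: f = 0.03266
h_f = f(L/D)V²/(2g) = 0.03266·(1350/0.152)·1.896²/(2·9.81) = 53.14 m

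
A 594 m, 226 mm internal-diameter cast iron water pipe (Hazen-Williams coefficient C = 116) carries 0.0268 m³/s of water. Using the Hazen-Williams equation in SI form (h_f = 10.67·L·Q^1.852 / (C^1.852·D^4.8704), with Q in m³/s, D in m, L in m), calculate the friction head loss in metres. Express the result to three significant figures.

h_f ≈ 1.63 m

h_f = 10.67·594·0.0268^1.852 / (116^1.852·0.226^4.8704) = 1.634 m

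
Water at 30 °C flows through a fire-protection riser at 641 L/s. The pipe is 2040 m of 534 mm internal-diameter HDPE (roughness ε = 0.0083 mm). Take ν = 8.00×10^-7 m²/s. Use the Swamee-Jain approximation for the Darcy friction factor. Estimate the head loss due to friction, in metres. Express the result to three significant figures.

V = 4Q/(πD²) = 4·0.641/(π·0.534²) = 2.862 m/s
Re = VD/ν = 2.862·0.534/8.00×10^-7 = 1.91×10^6 → turbulent
ε/D = 0.0083/534 = 1.55×10^-5
Swamee-Jain: f = 0.01099
h_f = f(L/D)V²/(2g) = 0.01099·(2040/0.534)·2.862²/(2·9.81) = 17.52 m

h_f ≈ 17.5 m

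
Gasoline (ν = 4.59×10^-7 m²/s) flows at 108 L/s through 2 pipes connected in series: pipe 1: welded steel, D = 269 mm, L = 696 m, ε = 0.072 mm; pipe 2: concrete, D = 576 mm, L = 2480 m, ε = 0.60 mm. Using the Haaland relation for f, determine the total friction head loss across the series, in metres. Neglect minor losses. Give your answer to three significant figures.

H ≈ 8.02 m

Pipe 1: V = 1.900 m/s, Re = 1.11×10^6, ε/D = 2.68×10^-4, f = 0.01523, h_1 = f(L/D)V²/2g = 7.255 m
Pipe 2: V = 0.4145 m/s, Re = 5.20×10^5, ε/D = 0.00104, f = 0.02036, h_2 = f(L/D)V²/2g = 0.7675 m
Series → Q common, losses add: H = Σh = 8.022 m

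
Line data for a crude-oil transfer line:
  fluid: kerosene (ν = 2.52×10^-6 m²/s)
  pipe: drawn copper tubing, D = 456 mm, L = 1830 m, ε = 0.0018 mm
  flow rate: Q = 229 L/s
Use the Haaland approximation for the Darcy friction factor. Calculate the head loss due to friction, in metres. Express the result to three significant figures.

V = 4Q/(πD²) = 4·0.229/(π·0.456²) = 1.402 m/s
Re = VD/ν = 1.402·0.456/2.52×10^-6 = 2.54×10^5 → turbulent
ε/D = 0.0018/456 = 3.95×10^-6
Haaland: f = 0.01483
h_f = f(L/D)V²/(2g) = 0.01483·(1830/0.456)·1.402²/(2·9.81) = 5.965 m

h_f ≈ 5.96 m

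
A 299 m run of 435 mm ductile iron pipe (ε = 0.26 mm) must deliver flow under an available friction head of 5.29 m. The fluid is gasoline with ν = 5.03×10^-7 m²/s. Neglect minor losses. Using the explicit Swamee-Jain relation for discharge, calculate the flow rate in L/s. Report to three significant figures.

Q ≈ 436 L/s

Swamee-Jain (Type II): Q = -0.965·√(gD⁵h_f/L)·ln[ε/(3.7D) + √(3.17ν²L/(gD³h_f))]
√(gD⁵h_f/L) = √(9.81·0.435⁵·5.29/299) = 0.05199
ε/(3.7D) = 1.62×10^-4; √(3.17ν²L/(gD³h_f)) = 7.49×10^-6
Q = -0.965·0.05199·ln(1.690×10^-4) = 0.4358 m³/s
Check: V = 2.93 m/s, Re = 2.54×10^6, f = 0.01763, h_f = 5.31 m ≈ 5.29 m ✓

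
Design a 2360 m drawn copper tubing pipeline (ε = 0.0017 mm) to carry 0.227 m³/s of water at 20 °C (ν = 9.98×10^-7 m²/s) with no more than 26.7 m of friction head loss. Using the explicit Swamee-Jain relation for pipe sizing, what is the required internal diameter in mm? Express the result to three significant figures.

Swamee-Jain (Type III): D = 0.66·[ε^1.25·(LQ²/(gh_f))^4.75 + ν·Q^9.4·(L/(gh_f))^5.2]^0.04
LQ²/(gh_f) = 0.4643; L/(gh_f) = 9.010
Term 1 = ε^1.25·(…)^4.75 = 1.60×10^-9; Term 2 = ν·Q^9.4·(…)^5.2 = 8.14×10^-8
D = 0.66·(1.60×10^-9 + 8.14×10^-8)^0.04 = 0.3438 m = 344 mm
Check: V = 2.45 m/s, Re = 8.42×10^5, f = 0.01206, h_f = 25.2 m ≈ 26.7 m ✓

D ≈ 344 mm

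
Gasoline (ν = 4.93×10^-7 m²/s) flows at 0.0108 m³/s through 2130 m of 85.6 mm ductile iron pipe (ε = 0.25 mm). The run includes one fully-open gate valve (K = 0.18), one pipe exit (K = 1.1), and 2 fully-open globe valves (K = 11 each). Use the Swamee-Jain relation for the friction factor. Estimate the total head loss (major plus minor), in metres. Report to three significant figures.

H_L ≈ 123 m

V = 4Q/(πD²) = 1.877 m/s; V²/2g = 0.1795 m
Re = 3.26×10^5, ε/D = 0.00292 → f = 0.02653 (Swamee-Jain)
Major: h_f = f(L/D)·V²/2g = 0.02653·24883·0.1795 = 118.5 m
Minor: ΣK = 23.3; h_m = ΣK·V²/2g = 4.179 m
Total H_L = 118.5 + 4.179 = 122.7 m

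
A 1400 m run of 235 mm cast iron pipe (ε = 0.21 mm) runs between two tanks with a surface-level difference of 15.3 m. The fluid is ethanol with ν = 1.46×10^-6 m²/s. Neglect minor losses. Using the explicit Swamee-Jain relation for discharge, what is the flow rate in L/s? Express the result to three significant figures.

Swamee-Jain (Type II): Q = -0.965·√(gD⁵h_f/L)·ln[ε/(3.7D) + √(3.17ν²L/(gD³h_f))]
√(gD⁵h_f/L) = √(9.81·0.235⁵·15.3/1400) = 0.008766
ε/(3.7D) = 2.42×10^-4; √(3.17ν²L/(gD³h_f)) = 6.97×10^-5
Q = -0.965·0.008766·ln(3.112×10^-4) = 0.06831 m³/s
Check: V = 1.57 m/s, Re = 2.53×10^5, f = 0.02047, h_f = 15.4 m ≈ 15.3 m ✓

Q ≈ 68.3 L/s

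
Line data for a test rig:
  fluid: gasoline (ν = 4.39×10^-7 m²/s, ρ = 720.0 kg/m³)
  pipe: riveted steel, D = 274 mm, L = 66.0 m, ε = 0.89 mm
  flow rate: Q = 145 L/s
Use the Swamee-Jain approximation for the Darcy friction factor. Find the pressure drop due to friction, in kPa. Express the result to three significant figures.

V = 4Q/(πD²) = 4·0.145/(π·0.274²) = 2.459 m/s
Re = VD/ν = 2.459·0.274/4.39×10^-7 = 1.53×10^6 → turbulent
ε/D = 0.89/274 = 0.00325
Swamee-Jain: f = 0.02689
h_f = f(L/D)V²/(2g) = 0.02689·(66.0/0.274)·2.459²/(2·9.81) = 1.997 m
Δp = ρg·h_f = 720.0·9.81·1.997 = 14.10 kPa

Δp ≈ 14.1 kPa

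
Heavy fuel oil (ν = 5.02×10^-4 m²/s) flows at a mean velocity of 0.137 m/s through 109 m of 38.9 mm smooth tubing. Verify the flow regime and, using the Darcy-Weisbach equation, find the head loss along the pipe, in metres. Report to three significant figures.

h_f ≈ 16.2 m

Re = VD/ν = 0.137·0.03890/5.02×10^-4 = 10.6 → laminar (Re < 2300)
f = 64/Re = 6.029
h_f = f(L/D)V²/(2g) = 6.029·(109/0.03890)·0.137²/(2·9.81) = 16.16 m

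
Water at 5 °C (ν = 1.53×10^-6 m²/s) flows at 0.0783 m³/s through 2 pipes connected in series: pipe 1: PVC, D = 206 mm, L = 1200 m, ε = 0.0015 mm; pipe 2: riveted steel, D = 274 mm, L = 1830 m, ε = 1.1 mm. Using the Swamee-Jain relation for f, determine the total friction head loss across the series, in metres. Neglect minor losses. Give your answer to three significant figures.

H ≈ 40.9 m

Pipe 1: V = 2.349 m/s, Re = 3.16×10^5, ε/D = 7.28×10^-6, f = 0.01432, h_1 = f(L/D)V²/2g = 23.47 m
Pipe 2: V = 1.328 m/s, Re = 2.38×10^5, ε/D = 0.00401, f = 0.02907, h_2 = f(L/D)V²/2g = 17.45 m
Series → Q common, losses add: H = Σh = 40.92 m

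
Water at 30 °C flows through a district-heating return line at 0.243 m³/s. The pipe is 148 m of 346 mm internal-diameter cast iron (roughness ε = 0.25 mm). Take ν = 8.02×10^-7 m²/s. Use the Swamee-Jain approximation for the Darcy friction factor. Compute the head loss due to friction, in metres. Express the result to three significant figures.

h_f ≈ 2.71 m

V = 4Q/(πD²) = 4·0.243/(π·0.346²) = 2.584 m/s
Re = VD/ν = 2.584·0.346/8.02×10^-7 = 1.11×10^6 → turbulent
ε/D = 0.25/346 = 7.23×10^-4
Swamee-Jain: f = 0.01861
h_f = f(L/D)V²/(2g) = 0.01861·(148/0.346)·2.584²/(2·9.81) = 2.709 m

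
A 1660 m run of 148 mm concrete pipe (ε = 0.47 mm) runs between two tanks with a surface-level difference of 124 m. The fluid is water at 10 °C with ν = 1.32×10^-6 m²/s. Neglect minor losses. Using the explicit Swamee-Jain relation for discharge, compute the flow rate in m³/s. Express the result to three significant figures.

Swamee-Jain (Type II): Q = -0.965·√(gD⁵h_f/L)·ln[ε/(3.7D) + √(3.17ν²L/(gD³h_f))]
√(gD⁵h_f/L) = √(9.81·0.148⁵·124/1660) = 0.007213
ε/(3.7D) = 8.58×10^-4; √(3.17ν²L/(gD³h_f)) = 4.82×10^-5
Q = -0.965·0.007213·ln(9.065×10^-4) = 0.04877 m³/s
Check: V = 2.83 m/s, Re = 3.18×10^5, f = 0.02714, h_f = 125 m ≈ 124 m ✓

Q ≈ 0.0488 m³/s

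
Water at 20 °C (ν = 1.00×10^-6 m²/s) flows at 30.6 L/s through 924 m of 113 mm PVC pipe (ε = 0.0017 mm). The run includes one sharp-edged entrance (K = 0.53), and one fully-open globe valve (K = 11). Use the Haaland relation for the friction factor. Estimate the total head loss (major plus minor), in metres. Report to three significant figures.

H_L ≈ 60.2 m

V = 4Q/(πD²) = 3.051 m/s; V²/2g = 0.4745 m
Re = 3.45×10^5, ε/D = 1.50×10^-5 → f = 0.01411 (Haaland)
Major: h_f = f(L/D)·V²/2g = 0.01411·8177·0.4745 = 54.75 m
Minor: ΣK = 11.5; h_m = ΣK·V²/2g = 5.471 m
Total H_L = 54.75 + 5.471 = 60.22 m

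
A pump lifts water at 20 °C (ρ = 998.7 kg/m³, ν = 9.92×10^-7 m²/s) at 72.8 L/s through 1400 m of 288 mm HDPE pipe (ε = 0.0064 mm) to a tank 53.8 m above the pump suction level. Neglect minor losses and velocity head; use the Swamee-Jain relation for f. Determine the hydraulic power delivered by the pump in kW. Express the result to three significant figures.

P_hyd ≈ 41.6 kW

V = 4Q/(πD²) = 1.118 m/s; Re = 3.24×10^5; ε/D = 2.22×10^-5; f = 0.01444
h_f = f(L/D)V²/2g = 4.467 m
Total head H = z + h_f = 53.8 + 4.467 = 58.27 m
P_hyd = ρgQH = 998.7·9.81·0.0728·58.27 = 41.56 kW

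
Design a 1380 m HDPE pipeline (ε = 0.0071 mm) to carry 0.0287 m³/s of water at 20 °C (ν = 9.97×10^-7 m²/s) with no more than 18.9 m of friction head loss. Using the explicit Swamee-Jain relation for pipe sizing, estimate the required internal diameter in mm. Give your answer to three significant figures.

D ≈ 152 mm

Swamee-Jain (Type III): D = 0.66·[ε^1.25·(LQ²/(gh_f))^4.75 + ν·Q^9.4·(L/(gh_f))^5.2]^0.04
LQ²/(gh_f) = 0.006131; L/(gh_f) = 7.443
Term 1 = ε^1.25·(…)^4.75 = 1.13×10^-17; Term 2 = ν·Q^9.4·(…)^5.2 = 1.09×10^-16
D = 0.66·(1.13×10^-17 + 1.09×10^-16)^0.04 = 0.1523 m = 152 mm
Check: V = 1.58 m/s, Re = 2.41×10^5, f = 0.01545, h_f = 17.7 m ≈ 18.9 m ✓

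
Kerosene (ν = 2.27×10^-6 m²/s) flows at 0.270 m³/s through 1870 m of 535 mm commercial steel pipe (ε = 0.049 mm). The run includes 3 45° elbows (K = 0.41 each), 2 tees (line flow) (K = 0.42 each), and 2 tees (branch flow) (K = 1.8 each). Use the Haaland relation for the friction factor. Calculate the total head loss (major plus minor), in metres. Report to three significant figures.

V = 4Q/(πD²) = 1.201 m/s; V²/2g = 0.07352 m
Re = 2.83×10^5, ε/D = 9.16×10^-5 → f = 0.01528 (Haaland)
Major: h_f = f(L/D)·V²/2g = 0.01528·3495·0.07352 = 3.928 m
Minor: ΣK = 5.67; h_m = ΣK·V²/2g = 0.4169 m
Total H_L = 3.928 + 0.4169 = 4.345 m

H_L ≈ 4.34 m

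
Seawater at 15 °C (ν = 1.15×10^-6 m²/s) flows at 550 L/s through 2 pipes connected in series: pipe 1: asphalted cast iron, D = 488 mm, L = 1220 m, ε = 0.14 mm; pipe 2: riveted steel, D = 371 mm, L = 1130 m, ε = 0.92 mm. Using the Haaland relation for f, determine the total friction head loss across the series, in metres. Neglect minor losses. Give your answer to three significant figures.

H ≈ 117 m

Pipe 1: V = 2.941 m/s, Re = 1.25×10^6, ε/D = 2.87×10^-4, f = 0.01536, h_1 = f(L/D)V²/2g = 16.92 m
Pipe 2: V = 5.088 m/s, Re = 1.64×10^6, ε/D = 0.00248, f = 0.02495, h_2 = f(L/D)V²/2g = 100.3 m
Series → Q common, losses add: H = Σh = 117.2 m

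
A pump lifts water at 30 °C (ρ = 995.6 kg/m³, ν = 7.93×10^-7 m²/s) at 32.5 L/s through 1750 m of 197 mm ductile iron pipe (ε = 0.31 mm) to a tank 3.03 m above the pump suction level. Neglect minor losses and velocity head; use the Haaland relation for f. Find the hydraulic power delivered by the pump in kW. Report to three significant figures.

P_hyd ≈ 4.68 kW

V = 4Q/(πD²) = 1.066 m/s; Re = 2.65×10^5; ε/D = 0.00157; f = 0.02274
h_f = f(L/D)V²/2g = 11.71 m
Total head H = z + h_f = 3.03 + 11.71 = 14.74 m
P_hyd = ρgQH = 995.6·9.81·0.0325·14.74 = 4.678 kW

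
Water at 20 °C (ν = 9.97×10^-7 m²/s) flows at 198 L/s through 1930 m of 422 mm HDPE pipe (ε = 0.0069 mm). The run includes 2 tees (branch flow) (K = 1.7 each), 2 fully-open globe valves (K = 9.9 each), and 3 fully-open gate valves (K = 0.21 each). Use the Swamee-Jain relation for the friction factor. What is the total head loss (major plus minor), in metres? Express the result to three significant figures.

V = 4Q/(πD²) = 1.416 m/s; V²/2g = 0.1021 m
Re = 5.99×10^5, ε/D = 1.64×10^-5 → f = 0.01297 (Swamee-Jain)
Major: h_f = f(L/D)·V²/2g = 0.01297·4573·0.1021 = 6.057 m
Minor: ΣK = 23.8; h_m = ΣK·V²/2g = 2.434 m
Total H_L = 6.057 + 2.434 = 8.491 m

H_L ≈ 8.49 m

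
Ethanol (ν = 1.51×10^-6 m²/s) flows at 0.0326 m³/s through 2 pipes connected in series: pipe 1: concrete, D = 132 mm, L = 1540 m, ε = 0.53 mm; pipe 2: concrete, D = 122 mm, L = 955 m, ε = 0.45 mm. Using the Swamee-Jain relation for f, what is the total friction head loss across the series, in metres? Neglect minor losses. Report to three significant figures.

H ≈ 187 m

Pipe 1: V = 2.382 m/s, Re = 2.08×10^5, ε/D = 0.00402, f = 0.02915, h_1 = f(L/D)V²/2g = 98.37 m
Pipe 2: V = 2.789 m/s, Re = 2.25×10^5, ε/D = 0.00369, f = 0.02844, h_2 = f(L/D)V²/2g = 88.25 m
Series → Q common, losses add: H = Σh = 186.6 m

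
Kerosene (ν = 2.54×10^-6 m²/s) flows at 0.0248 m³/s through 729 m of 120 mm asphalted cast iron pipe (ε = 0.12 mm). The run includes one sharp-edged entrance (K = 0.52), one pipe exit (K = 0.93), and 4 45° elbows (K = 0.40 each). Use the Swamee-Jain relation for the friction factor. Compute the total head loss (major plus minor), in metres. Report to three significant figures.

V = 4Q/(πD²) = 2.193 m/s; V²/2g = 0.2451 m
Re = 1.04×10^5, ε/D = 0.00100 → f = 0.02227 (Swamee-Jain)
Major: h_f = f(L/D)·V²/2g = 0.02227·6075·0.2451 = 33.16 m
Minor: ΣK = 3.05; h_m = ΣK·V²/2g = 0.7475 m
Total H_L = 33.16 + 0.7475 = 33.90 m

H_L ≈ 33.9 m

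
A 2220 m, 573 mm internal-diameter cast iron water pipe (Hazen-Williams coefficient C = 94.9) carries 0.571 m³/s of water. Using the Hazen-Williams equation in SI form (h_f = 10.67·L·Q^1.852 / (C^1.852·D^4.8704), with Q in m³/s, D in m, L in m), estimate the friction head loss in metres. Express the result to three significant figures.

h_f ≈ 27.5 m

h_f = 10.67·2220·0.571^1.852 / (94.9^1.852·0.573^4.8704) = 27.53 m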